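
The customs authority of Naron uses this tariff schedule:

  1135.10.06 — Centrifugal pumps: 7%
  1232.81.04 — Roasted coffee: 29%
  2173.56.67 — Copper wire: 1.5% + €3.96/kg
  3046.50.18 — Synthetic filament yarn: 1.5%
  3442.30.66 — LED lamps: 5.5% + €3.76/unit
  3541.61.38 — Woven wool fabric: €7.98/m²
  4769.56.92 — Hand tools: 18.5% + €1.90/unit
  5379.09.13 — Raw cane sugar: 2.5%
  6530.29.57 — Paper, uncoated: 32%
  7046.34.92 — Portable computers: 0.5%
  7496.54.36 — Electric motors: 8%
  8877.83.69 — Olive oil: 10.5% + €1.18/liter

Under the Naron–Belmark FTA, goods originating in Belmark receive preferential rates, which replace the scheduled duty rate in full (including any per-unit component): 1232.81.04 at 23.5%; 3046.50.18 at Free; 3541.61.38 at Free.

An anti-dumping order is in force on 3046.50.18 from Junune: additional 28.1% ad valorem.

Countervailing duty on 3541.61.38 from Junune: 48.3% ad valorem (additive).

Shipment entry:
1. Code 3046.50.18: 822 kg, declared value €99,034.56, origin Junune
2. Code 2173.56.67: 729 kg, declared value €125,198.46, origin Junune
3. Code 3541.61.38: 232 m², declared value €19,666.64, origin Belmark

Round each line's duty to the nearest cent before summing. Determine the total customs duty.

Line 1 (3046.50.18, Junune, 822 kg, €99,034.56):
Base rate for 3046.50.18 is 1.5%.
3046.50.18 has an FTA preferential rate, but origin Junune is not Belmark; base rate stands.
Additional duty on 3046.50.18 from Junune: +28.1%. Applied ad valorem rate: 1.5% + 28.1% = 29.6%.
Duty = €99,034.56 × 29.6% = €29,314.23.
Line 2 (2173.56.67, Junune, 729 kg, €125,198.46):
Base rate for 2173.56.67 is 1.5% + €3.96/kg.
Duty = €125,198.46 × 1.5% + 729 × €3.96 = €4,764.82.
Line 3 (3541.61.38, Belmark, 232 m², €19,666.64):
Base rate for 3541.61.38 is €7.98/m².
Origin Belmark qualifies under the Naron–Belmark agreement and 3541.61.38 is covered: preferential rate Free applies instead.
The additional-duty order on 3541.61.38 targets Junune, not Belmark; it does not apply.
Duty = €19,666.64 × 0% = €0.00.
Total = €29,314.23 + €4,764.82 + €0.00 = €34,079.05.

€34,079.05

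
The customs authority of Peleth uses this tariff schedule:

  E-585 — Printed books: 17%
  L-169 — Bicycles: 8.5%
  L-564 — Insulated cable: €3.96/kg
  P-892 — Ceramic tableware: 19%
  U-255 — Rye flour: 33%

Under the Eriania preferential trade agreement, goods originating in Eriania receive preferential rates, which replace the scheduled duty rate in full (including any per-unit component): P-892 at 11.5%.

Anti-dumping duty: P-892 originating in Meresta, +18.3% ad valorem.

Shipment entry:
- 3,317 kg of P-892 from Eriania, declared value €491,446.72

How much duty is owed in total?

Line 1 (P-892, Eriania, 3,317 kg, €491,446.72):
Base rate for P-892 is 19%.
Origin Eriania qualifies under the Peleth–Eriania agreement and P-892 is covered: preferential rate 11.5% applies instead.
The additional-duty order on P-892 targets Meresta, not Eriania; it does not apply.
Duty = €491,446.72 × 11.5% = €56,516.37.

€56,516.37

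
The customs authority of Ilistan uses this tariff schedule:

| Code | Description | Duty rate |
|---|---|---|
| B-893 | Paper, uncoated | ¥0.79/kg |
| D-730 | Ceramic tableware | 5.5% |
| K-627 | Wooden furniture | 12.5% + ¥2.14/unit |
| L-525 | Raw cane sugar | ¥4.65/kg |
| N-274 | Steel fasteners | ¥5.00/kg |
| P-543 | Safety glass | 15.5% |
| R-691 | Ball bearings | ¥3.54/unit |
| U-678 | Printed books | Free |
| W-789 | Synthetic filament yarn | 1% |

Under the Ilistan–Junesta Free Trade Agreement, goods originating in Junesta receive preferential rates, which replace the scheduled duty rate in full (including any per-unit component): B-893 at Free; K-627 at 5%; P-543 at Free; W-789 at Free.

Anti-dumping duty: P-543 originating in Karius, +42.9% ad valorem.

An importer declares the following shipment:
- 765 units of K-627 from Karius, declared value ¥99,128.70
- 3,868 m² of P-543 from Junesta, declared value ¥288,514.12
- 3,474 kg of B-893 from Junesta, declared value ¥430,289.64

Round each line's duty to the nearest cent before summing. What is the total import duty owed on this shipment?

¥14,028.19

Line 1 (K-627, Karius, 765 units, ¥99,128.70):
Base rate for K-627 is 12.5% + ¥2.14/unit.
K-627 has an FTA preferential rate, but origin Karius is not Junesta; base rate stands.
Duty = ¥99,128.70 × 12.5% + 765 × ¥2.14 = ¥14,028.19.
Line 2 (P-543, Junesta, 3,868 m², ¥288,514.12):
Base rate for P-543 is 15.5%.
Origin Junesta qualifies under the Ilistan–Junesta agreement and P-543 is covered: preferential rate Free applies instead.
The additional-duty order on P-543 targets Karius, not Junesta; it does not apply.
Duty = ¥288,514.12 × 0% = ¥0.00.
Line 3 (B-893, Junesta, 3,474 kg, ¥430,289.64):
Base rate for B-893 is ¥0.79/kg.
Origin Junesta qualifies under the Ilistan–Junesta agreement and B-893 is covered: preferential rate Free applies instead.
Duty = ¥430,289.64 × 0% = ¥0.00.
Total = ¥14,028.19 + ¥0.00 + ¥0.00 = ¥14,028.19.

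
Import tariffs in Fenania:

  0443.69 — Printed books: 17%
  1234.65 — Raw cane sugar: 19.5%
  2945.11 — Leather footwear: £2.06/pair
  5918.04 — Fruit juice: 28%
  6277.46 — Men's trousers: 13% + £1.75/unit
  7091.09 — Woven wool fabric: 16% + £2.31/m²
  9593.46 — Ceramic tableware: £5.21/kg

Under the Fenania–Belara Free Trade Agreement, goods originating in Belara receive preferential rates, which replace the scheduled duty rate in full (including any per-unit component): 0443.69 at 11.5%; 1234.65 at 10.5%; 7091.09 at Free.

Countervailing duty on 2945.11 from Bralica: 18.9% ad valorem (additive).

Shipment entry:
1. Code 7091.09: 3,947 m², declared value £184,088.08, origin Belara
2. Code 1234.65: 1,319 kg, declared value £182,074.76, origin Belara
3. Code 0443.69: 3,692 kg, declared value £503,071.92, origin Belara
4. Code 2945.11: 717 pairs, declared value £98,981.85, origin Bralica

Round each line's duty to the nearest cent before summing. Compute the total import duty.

Line 1 (7091.09, Belara, 3,947 m², £184,088.08):
Base rate for 7091.09 is 16% + £2.31/m².
Origin Belara qualifies under the Fenania–Belara agreement and 7091.09 is covered: preferential rate Free applies instead.
Duty = £184,088.08 × 0% = £0.00.
Line 2 (1234.65, Belara, 1,319 kg, £182,074.76):
Base rate for 1234.65 is 19.5%.
Origin Belara qualifies under the Fenania–Belara agreement and 1234.65 is covered: preferential rate 10.5% applies instead.
Duty = £182,074.76 × 10.5% = £19,117.85.
Line 3 (0443.69, Belara, 3,692 kg, £503,071.92):
Base rate for 0443.69 is 17%.
Origin Belara qualifies under the Fenania–Belara agreement and 0443.69 is covered: preferential rate 11.5% applies instead.
Duty = £503,071.92 × 11.5% = £57,853.27.
Line 4 (2945.11, Bralica, 717 pairs, £98,981.85):
Base rate for 2945.11 is £2.06/pair.
Additional duty on 2945.11 from Bralica: +18.9% ad valorem. Applied ad valorem rate = 18.9%.
Duty = £98,981.85 × 18.9% + 717 × £2.06 = £20,184.59.
Total = £0.00 + £19,117.85 + £57,853.27 + £20,184.59 = £97,155.71.

£97,155.71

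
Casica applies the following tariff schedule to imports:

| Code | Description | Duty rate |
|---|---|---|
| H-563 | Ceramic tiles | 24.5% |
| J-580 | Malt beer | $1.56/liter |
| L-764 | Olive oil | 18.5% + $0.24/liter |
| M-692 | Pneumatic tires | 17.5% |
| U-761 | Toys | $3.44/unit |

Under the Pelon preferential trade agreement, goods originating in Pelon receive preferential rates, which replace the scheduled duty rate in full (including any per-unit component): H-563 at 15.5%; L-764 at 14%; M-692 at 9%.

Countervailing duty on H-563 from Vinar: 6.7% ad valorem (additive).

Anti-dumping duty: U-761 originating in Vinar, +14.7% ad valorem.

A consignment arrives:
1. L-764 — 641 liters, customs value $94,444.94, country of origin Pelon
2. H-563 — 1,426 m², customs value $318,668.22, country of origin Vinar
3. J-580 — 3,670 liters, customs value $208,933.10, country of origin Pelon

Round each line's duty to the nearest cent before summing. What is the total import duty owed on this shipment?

Line 1 (L-764, Pelon, 641 liters, $94,444.94):
Base rate for L-764 is 18.5% + $0.24/liter.
Origin Pelon qualifies under the Casica–Pelon agreement and L-764 is covered: preferential rate 14% applies instead.
Duty = $94,444.94 × 14% = $13,222.29.
Line 2 (H-563, Vinar, 1,426 m², $318,668.22):
Base rate for H-563 is 24.5%.
H-563 has an FTA preferential rate, but origin Vinar is not Pelon; base rate stands.
Additional duty on H-563 from Vinar: +6.7%. Applied ad valorem rate: 24.5% + 6.7% = 31.2%.
Duty = $318,668.22 × 31.2% = $99,424.48.
Line 3 (J-580, Pelon, 3,670 liters, $208,933.10):
Base rate for J-580 is $1.56/liter.
Origin Pelon is the FTA partner but J-580 is not on the preference list; base rate stands.
Duty = 3,670 × $1.56 = $5,725.20.
Total = $13,222.29 + $99,424.48 + $5,725.20 = $118,371.97.

$118,371.97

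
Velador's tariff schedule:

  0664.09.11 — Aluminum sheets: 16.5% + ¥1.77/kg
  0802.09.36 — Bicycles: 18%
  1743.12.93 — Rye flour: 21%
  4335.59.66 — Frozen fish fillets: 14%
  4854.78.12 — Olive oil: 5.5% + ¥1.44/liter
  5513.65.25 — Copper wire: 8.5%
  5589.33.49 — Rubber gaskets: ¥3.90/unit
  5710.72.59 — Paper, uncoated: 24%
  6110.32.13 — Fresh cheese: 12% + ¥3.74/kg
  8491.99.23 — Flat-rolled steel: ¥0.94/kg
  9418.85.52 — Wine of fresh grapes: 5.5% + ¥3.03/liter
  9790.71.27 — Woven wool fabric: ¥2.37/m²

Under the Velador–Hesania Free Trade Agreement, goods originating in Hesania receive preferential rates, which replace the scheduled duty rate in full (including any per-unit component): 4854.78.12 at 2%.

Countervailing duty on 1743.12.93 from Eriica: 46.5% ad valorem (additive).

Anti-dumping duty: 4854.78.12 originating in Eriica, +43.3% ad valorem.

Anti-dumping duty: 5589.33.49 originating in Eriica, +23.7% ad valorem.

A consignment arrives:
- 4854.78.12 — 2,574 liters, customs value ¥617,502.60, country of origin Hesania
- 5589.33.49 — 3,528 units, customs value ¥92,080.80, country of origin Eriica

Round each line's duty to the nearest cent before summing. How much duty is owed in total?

Line 1 (4854.78.12, Hesania, 2,574 liters, ¥617,502.60):
Base rate for 4854.78.12 is 5.5% + ¥1.44/liter.
Origin Hesania qualifies under the Velador–Hesania agreement and 4854.78.12 is covered: preferential rate 2% applies instead.
The additional-duty order on 4854.78.12 targets Eriica, not Hesania; it does not apply.
Duty = ¥617,502.60 × 2% = ¥12,350.05.
Line 2 (5589.33.49, Eriica, 3,528 units, ¥92,080.80):
Base rate for 5589.33.49 is ¥3.90/unit.
Additional duty on 5589.33.49 from Eriica: +23.7% ad valorem. Applied ad valorem rate = 23.7%.
Duty = ¥92,080.80 × 23.7% + 3,528 × ¥3.90 = ¥35,582.35.
Total = ¥12,350.05 + ¥35,582.35 = ¥47,932.40.

¥47,932.40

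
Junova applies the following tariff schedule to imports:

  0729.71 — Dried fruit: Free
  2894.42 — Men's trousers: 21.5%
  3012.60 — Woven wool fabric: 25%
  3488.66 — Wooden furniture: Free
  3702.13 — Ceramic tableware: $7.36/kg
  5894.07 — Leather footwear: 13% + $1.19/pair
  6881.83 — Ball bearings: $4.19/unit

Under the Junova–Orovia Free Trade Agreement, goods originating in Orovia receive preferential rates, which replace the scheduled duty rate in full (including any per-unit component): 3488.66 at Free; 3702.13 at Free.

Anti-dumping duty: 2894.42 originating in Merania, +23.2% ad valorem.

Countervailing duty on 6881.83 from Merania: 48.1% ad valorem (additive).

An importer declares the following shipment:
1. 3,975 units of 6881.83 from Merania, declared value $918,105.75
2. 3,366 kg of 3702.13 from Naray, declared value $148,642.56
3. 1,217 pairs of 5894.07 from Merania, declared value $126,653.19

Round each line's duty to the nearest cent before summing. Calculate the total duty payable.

$500,951.02

Line 1 (6881.83, Merania, 3,975 units, $918,105.75):
Base rate for 6881.83 is $4.19/unit.
Additional duty on 6881.83 from Merania: +48.1% ad valorem. Applied ad valorem rate = 48.1%.
Duty = $918,105.75 × 48.1% + 3,975 × $4.19 = $458,264.12.
Line 2 (3702.13, Naray, 3,366 kg, $148,642.56):
Base rate for 3702.13 is $7.36/kg.
3702.13 has an FTA preferential rate, but origin Naray is not Orovia; base rate stands.
Duty = 3,366 × $7.36 = $24,773.76.
Line 3 (5894.07, Merania, 1,217 pairs, $126,653.19):
Base rate for 5894.07 is 13% + $1.19/pair.
Duty = $126,653.19 × 13% + 1,217 × $1.19 = $17,913.14.
Total = $458,264.12 + $24,773.76 + $17,913.14 = $500,951.02.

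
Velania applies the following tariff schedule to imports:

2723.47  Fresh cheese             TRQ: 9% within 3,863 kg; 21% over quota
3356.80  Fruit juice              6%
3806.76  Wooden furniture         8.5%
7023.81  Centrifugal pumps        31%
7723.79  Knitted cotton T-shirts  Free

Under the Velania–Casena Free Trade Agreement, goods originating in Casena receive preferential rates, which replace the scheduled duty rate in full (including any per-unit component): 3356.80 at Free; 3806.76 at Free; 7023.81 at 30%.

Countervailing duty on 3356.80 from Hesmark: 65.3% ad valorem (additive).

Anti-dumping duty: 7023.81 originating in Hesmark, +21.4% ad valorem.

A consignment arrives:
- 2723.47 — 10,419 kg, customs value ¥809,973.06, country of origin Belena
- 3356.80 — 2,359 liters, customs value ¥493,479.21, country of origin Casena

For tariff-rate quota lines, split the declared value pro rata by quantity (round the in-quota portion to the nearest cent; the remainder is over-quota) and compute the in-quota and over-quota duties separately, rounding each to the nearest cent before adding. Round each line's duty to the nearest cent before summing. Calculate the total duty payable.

¥134,057.19

Line 1 (2723.47, Belena, 10,419 kg, ¥809,973.06):
Code 2723.47 is under a tariff-rate quota (threshold 3,863 kg). In-quota: 3,863 kg at 9%; over-quota: 6,556 kg at 21%.
Pro-rata value split: in-quota = ¥809,973.06 × 3,863/10,419 = ¥300,309.62; over-quota = ¥809,973.06 − ¥300,309.62 = ¥509,663.44.
In-quota duty = ¥300,309.62 × 9% = ¥27,027.87. Over-quota duty = ¥509,663.44 × 21% = ¥107,029.32.
Line duty = ¥27,027.87 + ¥107,029.32 = ¥134,057.19.
Line 2 (3356.80, Casena, 2,359 liters, ¥493,479.21):
Base rate for 3356.80 is 6%.
Origin Casena qualifies under the Velania–Casena agreement and 3356.80 is covered: preferential rate Free applies instead.
The additional-duty order on 3356.80 targets Hesmark, not Casena; it does not apply.
Duty = ¥493,479.21 × 0% = ¥0.00.
Total = ¥134,057.19 + ¥0.00 = ¥134,057.19.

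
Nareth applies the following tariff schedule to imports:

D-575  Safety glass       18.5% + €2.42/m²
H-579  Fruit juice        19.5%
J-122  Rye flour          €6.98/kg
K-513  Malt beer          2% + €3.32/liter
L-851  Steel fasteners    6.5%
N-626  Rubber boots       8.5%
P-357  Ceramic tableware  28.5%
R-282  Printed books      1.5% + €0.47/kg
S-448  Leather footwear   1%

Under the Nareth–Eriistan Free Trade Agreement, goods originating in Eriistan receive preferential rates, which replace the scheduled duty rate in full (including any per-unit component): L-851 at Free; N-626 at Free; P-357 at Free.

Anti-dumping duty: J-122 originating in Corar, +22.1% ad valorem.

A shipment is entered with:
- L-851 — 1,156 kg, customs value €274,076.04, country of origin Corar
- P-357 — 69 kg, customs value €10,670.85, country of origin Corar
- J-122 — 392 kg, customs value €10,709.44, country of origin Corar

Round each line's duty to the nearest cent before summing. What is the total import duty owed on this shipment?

€25,959.08

Line 1 (L-851, Corar, 1,156 kg, €274,076.04):
Base rate for L-851 is 6.5%.
L-851 has an FTA preferential rate, but origin Corar is not Eriistan; base rate stands.
Duty = €274,076.04 × 6.5% = €17,814.94.
Line 2 (P-357, Corar, 69 kg, €10,670.85):
Base rate for P-357 is 28.5%.
P-357 has an FTA preferential rate, but origin Corar is not Eriistan; base rate stands.
Duty = €10,670.85 × 28.5% = €3,041.19.
Line 3 (J-122, Corar, 392 kg, €10,709.44):
Base rate for J-122 is €6.98/kg.
Additional duty on J-122 from Corar: +22.1% ad valorem. Applied ad valorem rate = 22.1%.
Duty = €10,709.44 × 22.1% + 392 × €6.98 = €5,102.95.
Total = €17,814.94 + €3,041.19 + €5,102.95 = €25,959.08.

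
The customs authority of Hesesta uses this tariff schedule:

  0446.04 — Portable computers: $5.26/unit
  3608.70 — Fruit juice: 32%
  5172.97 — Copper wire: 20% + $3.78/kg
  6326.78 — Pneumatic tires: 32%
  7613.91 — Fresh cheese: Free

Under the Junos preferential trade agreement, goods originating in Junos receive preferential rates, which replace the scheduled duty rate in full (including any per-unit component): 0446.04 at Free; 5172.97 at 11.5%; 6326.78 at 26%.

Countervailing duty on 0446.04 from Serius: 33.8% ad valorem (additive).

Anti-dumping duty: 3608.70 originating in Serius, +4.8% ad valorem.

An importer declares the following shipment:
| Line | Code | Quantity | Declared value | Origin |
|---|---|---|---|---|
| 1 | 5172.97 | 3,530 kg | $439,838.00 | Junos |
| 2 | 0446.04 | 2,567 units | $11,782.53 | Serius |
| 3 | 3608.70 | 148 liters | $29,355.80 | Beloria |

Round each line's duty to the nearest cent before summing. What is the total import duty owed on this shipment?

$77,460.15

Line 1 (5172.97, Junos, 3,530 kg, $439,838.00):
Base rate for 5172.97 is 20% + $3.78/kg.
Origin Junos qualifies under the Hesesta–Junos agreement and 5172.97 is covered: preferential rate 11.5% applies instead.
Duty = $439,838.00 × 11.5% = $50,581.37.
Line 2 (0446.04, Serius, 2,567 units, $11,782.53):
Base rate for 0446.04 is $5.26/unit.
0446.04 has an FTA preferential rate, but origin Serius is not Junos; base rate stands.
Additional duty on 0446.04 from Serius: +33.8% ad valorem. Applied ad valorem rate = 33.8%.
Duty = $11,782.53 × 33.8% + 2,567 × $5.26 = $17,484.92.
Line 3 (3608.70, Beloria, 148 liters, $29,355.80):
Base rate for 3608.70 is 32%.
The additional-duty order on 3608.70 targets Serius, not Beloria; it does not apply.
Duty = $29,355.80 × 32% = $9,393.86.
Total = $50,581.37 + $17,484.92 + $9,393.86 = $77,460.15.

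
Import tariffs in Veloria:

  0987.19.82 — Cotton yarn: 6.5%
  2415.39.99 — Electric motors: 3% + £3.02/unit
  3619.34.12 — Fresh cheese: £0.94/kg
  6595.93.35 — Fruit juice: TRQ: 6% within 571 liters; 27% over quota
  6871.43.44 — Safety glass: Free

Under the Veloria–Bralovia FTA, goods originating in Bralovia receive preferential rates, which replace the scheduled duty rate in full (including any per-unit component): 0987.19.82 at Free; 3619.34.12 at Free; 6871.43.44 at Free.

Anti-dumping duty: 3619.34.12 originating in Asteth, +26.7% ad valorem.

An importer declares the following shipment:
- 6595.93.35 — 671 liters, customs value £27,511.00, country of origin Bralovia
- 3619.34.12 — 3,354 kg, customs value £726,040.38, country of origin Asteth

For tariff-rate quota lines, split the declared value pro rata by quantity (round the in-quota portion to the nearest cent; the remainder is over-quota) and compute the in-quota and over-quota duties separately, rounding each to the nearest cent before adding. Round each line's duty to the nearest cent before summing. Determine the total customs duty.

£199,517.20

Line 1 (6595.93.35, Bralovia, 671 liters, £27,511.00):
Code 6595.93.35 is under a tariff-rate quota (threshold 571 liters). In-quota: 571 liters at 6%; over-quota: 100 liters at 27%.
Pro-rata value split: in-quota = £27,511.00 × 571/671 = £23,411.00; over-quota = £27,511.00 − £23,411.00 = £4,100.00.
In-quota duty = £23,411.00 × 6% = £1,404.66. Over-quota duty = £4,100.00 × 27% = £1,107.00.
Line duty = £1,404.66 + £1,107.00 = £2,511.66.
Line 2 (3619.34.12, Asteth, 3,354 kg, £726,040.38):
Base rate for 3619.34.12 is £0.94/kg.
3619.34.12 has an FTA preferential rate, but origin Asteth is not Bralovia; base rate stands.
Additional duty on 3619.34.12 from Asteth: +26.7% ad valorem. Applied ad valorem rate = 26.7%.
Duty = £726,040.38 × 26.7% + 3,354 × £0.94 = £197,005.54.
Total = £2,511.66 + £197,005.54 = £199,517.20.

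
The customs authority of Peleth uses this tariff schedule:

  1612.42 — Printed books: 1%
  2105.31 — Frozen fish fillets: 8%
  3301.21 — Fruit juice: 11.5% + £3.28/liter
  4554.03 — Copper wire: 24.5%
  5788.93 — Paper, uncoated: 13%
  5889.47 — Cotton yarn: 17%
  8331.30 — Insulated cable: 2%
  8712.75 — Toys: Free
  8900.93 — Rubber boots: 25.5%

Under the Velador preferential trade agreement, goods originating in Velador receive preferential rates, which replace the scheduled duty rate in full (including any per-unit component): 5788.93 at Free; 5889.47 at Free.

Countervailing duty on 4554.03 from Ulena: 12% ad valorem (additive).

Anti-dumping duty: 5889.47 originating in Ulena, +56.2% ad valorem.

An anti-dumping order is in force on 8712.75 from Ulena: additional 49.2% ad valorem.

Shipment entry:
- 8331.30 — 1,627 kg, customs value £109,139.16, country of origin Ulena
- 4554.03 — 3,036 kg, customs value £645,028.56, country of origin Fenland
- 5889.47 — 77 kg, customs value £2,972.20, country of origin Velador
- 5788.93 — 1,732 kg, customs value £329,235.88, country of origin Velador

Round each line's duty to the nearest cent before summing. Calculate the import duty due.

Line 1 (8331.30, Ulena, 1,627 kg, £109,139.16):
Base rate for 8331.30 is 2%.
Duty = £109,139.16 × 2% = £2,182.78.
Line 2 (4554.03, Fenland, 3,036 kg, £645,028.56):
Base rate for 4554.03 is 24.5%.
The additional-duty order on 4554.03 targets Ulena, not Fenland; it does not apply.
Duty = £645,028.56 × 24.5% = £158,032.00.
Line 3 (5889.47, Velador, 77 kg, £2,972.20):
Base rate for 5889.47 is 17%.
Origin Velador qualifies under the Peleth–Velador agreement and 5889.47 is covered: preferential rate Free applies instead.
The additional-duty order on 5889.47 targets Ulena, not Velador; it does not apply.
Duty = £2,972.20 × 0% = £0.00.
Line 4 (5788.93, Velador, 1,732 kg, £329,235.88):
Base rate for 5788.93 is 13%.
Origin Velador qualifies under the Peleth–Velador agreement and 5788.93 is covered: preferential rate Free applies instead.
Duty = £329,235.88 × 0% = £0.00.
Total = £2,182.78 + £158,032.00 + £0.00 + £0.00 = £160,214.78.

£160,214.78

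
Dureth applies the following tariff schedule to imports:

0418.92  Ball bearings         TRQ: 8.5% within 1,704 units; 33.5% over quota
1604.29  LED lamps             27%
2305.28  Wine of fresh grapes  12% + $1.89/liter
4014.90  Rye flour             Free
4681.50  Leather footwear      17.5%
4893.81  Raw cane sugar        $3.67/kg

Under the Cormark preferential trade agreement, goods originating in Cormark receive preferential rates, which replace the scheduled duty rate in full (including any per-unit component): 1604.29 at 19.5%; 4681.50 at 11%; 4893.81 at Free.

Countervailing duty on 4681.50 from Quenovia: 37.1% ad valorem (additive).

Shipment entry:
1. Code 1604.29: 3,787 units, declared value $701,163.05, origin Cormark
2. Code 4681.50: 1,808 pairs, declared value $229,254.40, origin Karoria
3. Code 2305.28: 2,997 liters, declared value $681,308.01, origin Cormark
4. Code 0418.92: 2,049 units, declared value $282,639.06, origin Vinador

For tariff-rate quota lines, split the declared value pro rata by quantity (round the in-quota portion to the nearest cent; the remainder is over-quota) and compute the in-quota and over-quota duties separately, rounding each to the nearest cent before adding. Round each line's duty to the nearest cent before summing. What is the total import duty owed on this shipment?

Line 1 (1604.29, Cormark, 3,787 units, $701,163.05):
Base rate for 1604.29 is 27%.
Origin Cormark qualifies under the Dureth–Cormark agreement and 1604.29 is covered: preferential rate 19.5% applies instead.
Duty = $701,163.05 × 19.5% = $136,726.79.
Line 2 (4681.50, Karoria, 1,808 pairs, $229,254.40):
Base rate for 4681.50 is 17.5%.
4681.50 has an FTA preferential rate, but origin Karoria is not Cormark; base rate stands.
The additional-duty order on 4681.50 targets Quenovia, not Karoria; it does not apply.
Duty = $229,254.40 × 17.5% = $40,119.52.
Line 3 (2305.28, Cormark, 2,997 liters, $681,308.01):
Base rate for 2305.28 is 12% + $1.89/liter.
Origin Cormark is the FTA partner but 2305.28 is not on the preference list; base rate stands.
Duty = $681,308.01 × 12% + 2,997 × $1.89 = $87,421.29.
Line 4 (0418.92, Vinador, 2,049 units, $282,639.06):
Code 0418.92 is under a tariff-rate quota (threshold 1,704 units). In-quota: 1,704 units at 8.5%; over-quota: 345 units at 33.5%.
Pro-rata value split: in-quota = $282,639.06 × 1,704/2,049 = $235,049.76; over-quota = $282,639.06 − $235,049.76 = $47,589.30.
In-quota duty = $235,049.76 × 8.5% = $19,979.23. Over-quota duty = $47,589.30 × 33.5% = $15,942.42.
Line duty = $19,979.23 + $15,942.42 = $35,921.65.
Total = $136,726.79 + $40,119.52 + $87,421.29 + $35,921.65 = $300,189.25.

$300,189.25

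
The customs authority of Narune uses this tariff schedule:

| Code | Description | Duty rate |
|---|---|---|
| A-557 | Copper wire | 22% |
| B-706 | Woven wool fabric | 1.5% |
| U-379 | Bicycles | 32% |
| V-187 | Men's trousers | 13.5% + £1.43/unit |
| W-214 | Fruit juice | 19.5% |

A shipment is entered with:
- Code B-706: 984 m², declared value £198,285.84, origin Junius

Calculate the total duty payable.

Line 1 (B-706, Junius, 984 m², £198,285.84):
Base rate for B-706 is 1.5%.
Duty = £198,285.84 × 1.5% = £2,974.29.

£2,974.29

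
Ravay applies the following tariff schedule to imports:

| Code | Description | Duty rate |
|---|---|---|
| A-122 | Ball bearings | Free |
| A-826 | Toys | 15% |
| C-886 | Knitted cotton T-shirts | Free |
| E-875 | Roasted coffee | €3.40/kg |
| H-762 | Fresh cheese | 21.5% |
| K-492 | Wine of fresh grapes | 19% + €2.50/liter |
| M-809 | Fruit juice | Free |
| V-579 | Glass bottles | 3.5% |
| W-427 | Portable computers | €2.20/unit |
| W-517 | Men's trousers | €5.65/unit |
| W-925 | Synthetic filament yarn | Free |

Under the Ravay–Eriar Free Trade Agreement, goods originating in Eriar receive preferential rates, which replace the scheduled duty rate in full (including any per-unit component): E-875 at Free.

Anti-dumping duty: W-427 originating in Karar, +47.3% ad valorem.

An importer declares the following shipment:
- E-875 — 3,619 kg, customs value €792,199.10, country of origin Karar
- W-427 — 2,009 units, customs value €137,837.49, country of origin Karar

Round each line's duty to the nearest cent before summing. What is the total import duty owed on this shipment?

Line 1 (E-875, Karar, 3,619 kg, €792,199.10):
Base rate for E-875 is €3.40/kg.
E-875 has an FTA preferential rate, but origin Karar is not Eriar; base rate stands.
Duty = 3,619 × €3.40 = €12,304.60.
Line 2 (W-427, Karar, 2,009 units, €137,837.49):
Base rate for W-427 is €2.20/unit.
Additional duty on W-427 from Karar: +47.3% ad valorem. Applied ad valorem rate = 47.3%.
Duty = €137,837.49 × 47.3% + 2,009 × €2.20 = €69,616.93.
Total = €12,304.60 + €69,616.93 = €81,921.53.

€81,921.53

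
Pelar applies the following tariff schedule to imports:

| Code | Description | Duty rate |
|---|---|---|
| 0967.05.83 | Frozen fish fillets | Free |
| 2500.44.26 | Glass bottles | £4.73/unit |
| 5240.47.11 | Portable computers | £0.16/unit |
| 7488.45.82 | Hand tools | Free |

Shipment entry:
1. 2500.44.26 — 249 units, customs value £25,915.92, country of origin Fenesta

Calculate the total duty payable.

£1,177.77

Line 1 (2500.44.26, Fenesta, 249 units, £25,915.92):
Base rate for 2500.44.26 is £4.73/unit.
Duty = 249 × £4.73 = £1,177.77.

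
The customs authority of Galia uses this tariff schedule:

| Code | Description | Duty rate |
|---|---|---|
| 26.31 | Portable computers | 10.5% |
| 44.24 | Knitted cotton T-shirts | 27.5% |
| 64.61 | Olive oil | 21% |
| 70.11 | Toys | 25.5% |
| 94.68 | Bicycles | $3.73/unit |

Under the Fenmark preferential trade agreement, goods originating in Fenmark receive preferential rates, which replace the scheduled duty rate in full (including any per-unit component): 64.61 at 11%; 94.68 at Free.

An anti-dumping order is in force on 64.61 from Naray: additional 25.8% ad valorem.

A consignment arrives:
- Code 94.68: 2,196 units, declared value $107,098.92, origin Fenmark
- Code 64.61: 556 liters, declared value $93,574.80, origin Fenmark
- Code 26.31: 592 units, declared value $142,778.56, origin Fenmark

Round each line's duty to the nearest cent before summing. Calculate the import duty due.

$25,284.98

Line 1 (94.68, Fenmark, 2,196 units, $107,098.92):
Base rate for 94.68 is $3.73/unit.
Origin Fenmark qualifies under the Galia–Fenmark agreement and 94.68 is covered: preferential rate Free applies instead.
Duty = $107,098.92 × 0% = $0.00.
Line 2 (64.61, Fenmark, 556 liters, $93,574.80):
Base rate for 64.61 is 21%.
Origin Fenmark qualifies under the Galia–Fenmark agreement and 64.61 is covered: preferential rate 11% applies instead.
The additional-duty order on 64.61 targets Naray, not Fenmark; it does not apply.
Duty = $93,574.80 × 11% = $10,293.23.
Line 3 (26.31, Fenmark, 592 units, $142,778.56):
Base rate for 26.31 is 10.5%.
Origin Fenmark is the FTA partner but 26.31 is not on the preference list; base rate stands.
Duty = $142,778.56 × 10.5% = $14,991.75.
Total = $0.00 + $10,293.23 + $14,991.75 = $25,284.98.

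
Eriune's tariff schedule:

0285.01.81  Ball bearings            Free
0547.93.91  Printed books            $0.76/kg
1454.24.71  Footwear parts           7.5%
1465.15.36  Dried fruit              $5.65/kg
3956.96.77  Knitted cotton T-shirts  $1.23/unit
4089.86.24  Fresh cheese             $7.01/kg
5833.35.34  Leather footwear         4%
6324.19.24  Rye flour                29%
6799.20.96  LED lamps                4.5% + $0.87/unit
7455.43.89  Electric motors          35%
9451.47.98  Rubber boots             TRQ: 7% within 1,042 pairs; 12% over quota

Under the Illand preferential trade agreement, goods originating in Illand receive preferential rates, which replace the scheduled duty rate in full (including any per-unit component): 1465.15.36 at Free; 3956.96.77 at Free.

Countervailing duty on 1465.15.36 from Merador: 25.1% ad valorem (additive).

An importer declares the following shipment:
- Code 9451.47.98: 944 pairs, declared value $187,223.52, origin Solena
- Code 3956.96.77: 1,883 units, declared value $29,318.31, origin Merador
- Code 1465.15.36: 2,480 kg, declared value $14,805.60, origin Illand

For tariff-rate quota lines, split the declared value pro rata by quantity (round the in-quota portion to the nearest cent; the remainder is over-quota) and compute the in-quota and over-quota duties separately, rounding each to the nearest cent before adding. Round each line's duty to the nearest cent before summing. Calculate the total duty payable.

$15,421.74

Line 1 (9451.47.98, Solena, 944 pairs, $187,223.52):
Code 9451.47.98 is under a tariff-rate quota (threshold 1,042 pairs). Quantity 944 pairs is within the quota, so the in-quota rate 7% applies to the full value.
Duty = $187,223.52 × 7% = $13,105.65.
Line 2 (3956.96.77, Merador, 1,883 units, $29,318.31):
Base rate for 3956.96.77 is $1.23/unit.
3956.96.77 has an FTA preferential rate, but origin Merador is not Illand; base rate stands.
Duty = 1,883 × $1.23 = $2,316.09.
Line 3 (1465.15.36, Illand, 2,480 kg, $14,805.60):
Base rate for 1465.15.36 is $5.65/kg.
Origin Illand qualifies under the Eriune–Illand agreement and 1465.15.36 is covered: preferential rate Free applies instead.
The additional-duty order on 1465.15.36 targets Merador, not Illand; it does not apply.
Duty = $14,805.60 × 0% = $0.00.
Total = $13,105.65 + $2,316.09 + $0.00 = $15,421.74.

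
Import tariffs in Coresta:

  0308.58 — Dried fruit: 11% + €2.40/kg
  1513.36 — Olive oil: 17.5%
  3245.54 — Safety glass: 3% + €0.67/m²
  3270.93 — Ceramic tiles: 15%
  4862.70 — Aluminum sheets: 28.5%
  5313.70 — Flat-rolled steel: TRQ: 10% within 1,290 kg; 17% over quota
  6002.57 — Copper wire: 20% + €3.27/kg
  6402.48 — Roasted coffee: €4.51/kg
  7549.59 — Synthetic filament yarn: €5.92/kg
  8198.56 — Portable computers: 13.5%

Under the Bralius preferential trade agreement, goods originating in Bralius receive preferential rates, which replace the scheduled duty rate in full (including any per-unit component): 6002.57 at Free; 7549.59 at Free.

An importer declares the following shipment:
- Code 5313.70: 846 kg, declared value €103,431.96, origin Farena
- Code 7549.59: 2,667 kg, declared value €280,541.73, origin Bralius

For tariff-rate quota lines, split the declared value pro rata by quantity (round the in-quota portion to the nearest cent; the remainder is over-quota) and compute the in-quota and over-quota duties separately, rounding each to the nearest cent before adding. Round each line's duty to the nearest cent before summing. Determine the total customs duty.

€10,343.20

Line 1 (5313.70, Farena, 846 kg, €103,431.96):
Code 5313.70 is under a tariff-rate quota (threshold 1,290 kg). Quantity 846 kg is within the quota, so the in-quota rate 10% applies to the full value.
Duty = €103,431.96 × 10% = €10,343.20.
Line 2 (7549.59, Bralius, 2,667 kg, €280,541.73):
Base rate for 7549.59 is €5.92/kg.
Origin Bralius qualifies under the Coresta–Bralius agreement and 7549.59 is covered: preferential rate Free applies instead.
Duty = €280,541.73 × 0% = €0.00.
Total = €10,343.20 + €0.00 = €10,343.20.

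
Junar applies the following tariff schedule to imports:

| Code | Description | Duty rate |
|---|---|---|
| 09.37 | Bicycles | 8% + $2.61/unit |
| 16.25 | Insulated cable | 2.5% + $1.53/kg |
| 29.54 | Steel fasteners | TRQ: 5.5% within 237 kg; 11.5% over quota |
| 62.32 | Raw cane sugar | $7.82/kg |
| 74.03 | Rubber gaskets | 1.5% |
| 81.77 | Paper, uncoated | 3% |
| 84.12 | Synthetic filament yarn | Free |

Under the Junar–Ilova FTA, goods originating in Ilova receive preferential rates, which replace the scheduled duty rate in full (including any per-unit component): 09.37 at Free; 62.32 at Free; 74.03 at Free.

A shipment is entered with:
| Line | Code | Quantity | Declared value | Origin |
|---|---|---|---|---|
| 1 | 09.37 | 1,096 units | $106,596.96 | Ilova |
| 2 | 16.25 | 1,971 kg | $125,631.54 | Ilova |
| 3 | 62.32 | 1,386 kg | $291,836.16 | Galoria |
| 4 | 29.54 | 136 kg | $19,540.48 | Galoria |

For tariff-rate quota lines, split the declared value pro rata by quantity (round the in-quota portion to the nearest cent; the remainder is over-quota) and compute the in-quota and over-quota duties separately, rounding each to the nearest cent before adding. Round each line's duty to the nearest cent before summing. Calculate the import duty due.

Line 1 (09.37, Ilova, 1,096 units, $106,596.96):
Base rate for 09.37 is 8% + $2.61/unit.
Origin Ilova qualifies under the Junar–Ilova agreement and 09.37 is covered: preferential rate Free applies instead.
Duty = $106,596.96 × 0% = $0.00.
Line 2 (16.25, Ilova, 1,971 kg, $125,631.54):
Base rate for 16.25 is 2.5% + $1.53/kg.
Origin Ilova is the FTA partner but 16.25 is not on the preference list; base rate stands.
Duty = $125,631.54 × 2.5% + 1,971 × $1.53 = $6,156.42.
Line 3 (62.32, Galoria, 1,386 kg, $291,836.16):
Base rate for 62.32 is $7.82/kg.
62.32 has an FTA preferential rate, but origin Galoria is not Ilova; base rate stands.
Duty = 1,386 × $7.82 = $10,838.52.
Line 4 (29.54, Galoria, 136 kg, $19,540.48):
Code 29.54 is under a tariff-rate quota (threshold 237 kg). Quantity 136 kg is within the quota, so the in-quota rate 5.5% applies to the full value.
Duty = $19,540.48 × 5.5% = $1,074.73.
Total = $0.00 + $6,156.42 + $10,838.52 + $1,074.73 = $18,069.67.

$18,069.67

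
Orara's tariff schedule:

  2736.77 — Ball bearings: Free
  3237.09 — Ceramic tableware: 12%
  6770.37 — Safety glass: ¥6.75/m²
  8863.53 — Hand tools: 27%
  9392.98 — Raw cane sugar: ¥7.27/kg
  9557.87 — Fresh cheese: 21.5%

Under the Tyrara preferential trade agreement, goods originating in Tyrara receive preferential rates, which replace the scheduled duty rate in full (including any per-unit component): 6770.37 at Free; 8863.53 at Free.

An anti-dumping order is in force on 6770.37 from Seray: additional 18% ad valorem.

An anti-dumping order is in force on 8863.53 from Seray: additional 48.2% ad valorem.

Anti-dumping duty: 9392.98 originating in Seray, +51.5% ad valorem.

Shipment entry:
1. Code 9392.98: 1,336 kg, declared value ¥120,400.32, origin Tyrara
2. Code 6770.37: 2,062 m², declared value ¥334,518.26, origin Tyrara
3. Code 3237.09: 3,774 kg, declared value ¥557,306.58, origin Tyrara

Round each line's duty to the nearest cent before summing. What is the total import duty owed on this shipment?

¥76,589.51

Line 1 (9392.98, Tyrara, 1,336 kg, ¥120,400.32):
Base rate for 9392.98 is ¥7.27/kg.
Origin Tyrara is the FTA partner but 9392.98 is not on the preference list; base rate stands.
The additional-duty order on 9392.98 targets Seray, not Tyrara; it does not apply.
Duty = 1,336 × ¥7.27 = ¥9,712.72.
Line 2 (6770.37, Tyrara, 2,062 m², ¥334,518.26):
Base rate for 6770.37 is ¥6.75/m².
Origin Tyrara qualifies under the Orara–Tyrara agreement and 6770.37 is covered: preferential rate Free applies instead.
The additional-duty order on 6770.37 targets Seray, not Tyrara; it does not apply.
Duty = ¥334,518.26 × 0% = ¥0.00.
Line 3 (3237.09, Tyrara, 3,774 kg, ¥557,306.58):
Base rate for 3237.09 is 12%.
Origin Tyrara is the FTA partner but 3237.09 is not on the preference list; base rate stands.
Duty = ¥557,306.58 × 12% = ¥66,876.79.
Total = ¥9,712.72 + ¥0.00 + ¥66,876.79 = ¥76,589.51.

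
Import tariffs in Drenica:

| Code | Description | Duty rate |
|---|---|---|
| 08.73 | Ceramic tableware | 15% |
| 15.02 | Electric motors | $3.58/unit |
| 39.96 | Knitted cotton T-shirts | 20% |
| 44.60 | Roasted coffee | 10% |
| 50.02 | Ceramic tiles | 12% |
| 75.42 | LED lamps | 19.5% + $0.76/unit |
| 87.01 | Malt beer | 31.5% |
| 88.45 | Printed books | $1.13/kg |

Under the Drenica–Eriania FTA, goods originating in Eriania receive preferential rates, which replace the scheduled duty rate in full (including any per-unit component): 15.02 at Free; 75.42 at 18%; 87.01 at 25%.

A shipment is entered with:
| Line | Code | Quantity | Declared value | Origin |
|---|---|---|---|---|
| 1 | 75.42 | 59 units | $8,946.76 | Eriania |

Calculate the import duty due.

Line 1 (75.42, Eriania, 59 units, $8,946.76):
Base rate for 75.42 is 19.5% + $0.76/unit.
Origin Eriania qualifies under the Drenica–Eriania agreement and 75.42 is covered: preferential rate 18% applies instead.
Duty = $8,946.76 × 18% = $1,610.42.

$1,610.42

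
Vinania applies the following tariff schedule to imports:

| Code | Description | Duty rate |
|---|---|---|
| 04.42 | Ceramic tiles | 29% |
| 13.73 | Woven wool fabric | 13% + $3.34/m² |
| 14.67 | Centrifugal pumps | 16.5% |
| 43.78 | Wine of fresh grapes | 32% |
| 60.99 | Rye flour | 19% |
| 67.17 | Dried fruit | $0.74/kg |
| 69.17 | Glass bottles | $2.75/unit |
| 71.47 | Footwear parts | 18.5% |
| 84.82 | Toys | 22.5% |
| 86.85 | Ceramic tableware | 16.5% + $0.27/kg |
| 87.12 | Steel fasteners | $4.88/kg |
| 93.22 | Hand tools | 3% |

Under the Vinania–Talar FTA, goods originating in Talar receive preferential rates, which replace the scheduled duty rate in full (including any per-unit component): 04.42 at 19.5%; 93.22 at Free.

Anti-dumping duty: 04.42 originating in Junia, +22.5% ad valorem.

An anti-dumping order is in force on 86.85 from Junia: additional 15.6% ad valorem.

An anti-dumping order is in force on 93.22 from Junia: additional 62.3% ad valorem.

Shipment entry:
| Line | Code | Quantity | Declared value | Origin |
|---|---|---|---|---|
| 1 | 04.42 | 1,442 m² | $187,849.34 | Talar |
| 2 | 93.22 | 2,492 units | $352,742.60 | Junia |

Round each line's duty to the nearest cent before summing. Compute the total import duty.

$266,971.54

Line 1 (04.42, Talar, 1,442 m², $187,849.34):
Base rate for 04.42 is 29%.
Origin Talar qualifies under the Vinania–Talar agreement and 04.42 is covered: preferential rate 19.5% applies instead.
The additional-duty order on 04.42 targets Junia, not Talar; it does not apply.
Duty = $187,849.34 × 19.5% = $36,630.62.
Line 2 (93.22, Junia, 2,492 units, $352,742.60):
Base rate for 93.22 is 3%.
93.22 has an FTA preferential rate, but origin Junia is not Talar; base rate stands.
Additional duty on 93.22 from Junia: +62.3%. Applied ad valorem rate: 3% + 62.3% = 65.3%.
Duty = $352,742.60 × 65.3% = $230,340.92.
Total = $36,630.62 + $230,340.92 = $266,971.54.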